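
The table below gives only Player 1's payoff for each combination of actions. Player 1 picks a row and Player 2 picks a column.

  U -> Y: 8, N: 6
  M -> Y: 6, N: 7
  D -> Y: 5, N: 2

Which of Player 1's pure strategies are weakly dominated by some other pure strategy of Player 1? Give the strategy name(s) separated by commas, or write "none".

D

U: no other strategy beats it everywhere (M at Y (8>6); D at Y (8>5)).
M: no other strategy beats it everywhere (U at N (7>6); D at Y (6>5)).
D is weakly dominated by U (Y: 8>5, N: 6>2).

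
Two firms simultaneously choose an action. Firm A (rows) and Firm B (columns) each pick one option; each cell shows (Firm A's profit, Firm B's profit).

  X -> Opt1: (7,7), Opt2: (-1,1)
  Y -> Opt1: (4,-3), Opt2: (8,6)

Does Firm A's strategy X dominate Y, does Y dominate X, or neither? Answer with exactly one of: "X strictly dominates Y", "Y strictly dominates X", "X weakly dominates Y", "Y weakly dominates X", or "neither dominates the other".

Compare X to Y across every action of Firm B: Opt1: 7>4, Opt2: -1<8.
X does better at Opt1 but worse at Opt2; neither strategy dominates the other.

neither dominates the other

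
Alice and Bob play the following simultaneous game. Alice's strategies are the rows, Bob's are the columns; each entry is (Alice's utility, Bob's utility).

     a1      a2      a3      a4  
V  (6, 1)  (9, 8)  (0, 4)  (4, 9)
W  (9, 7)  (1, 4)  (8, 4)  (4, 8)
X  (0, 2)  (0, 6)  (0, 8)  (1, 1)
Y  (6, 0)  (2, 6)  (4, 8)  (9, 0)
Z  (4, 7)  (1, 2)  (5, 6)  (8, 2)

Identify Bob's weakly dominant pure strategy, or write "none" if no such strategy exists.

none

a1 fails to dominate a2 at V (1<8).
a2 fails to dominate a1 at W (4<7).
a3 fails to dominate a1 at W (4<7).
a4 fails to dominate a1 at X (1<2).
No single strategy dominates all the others.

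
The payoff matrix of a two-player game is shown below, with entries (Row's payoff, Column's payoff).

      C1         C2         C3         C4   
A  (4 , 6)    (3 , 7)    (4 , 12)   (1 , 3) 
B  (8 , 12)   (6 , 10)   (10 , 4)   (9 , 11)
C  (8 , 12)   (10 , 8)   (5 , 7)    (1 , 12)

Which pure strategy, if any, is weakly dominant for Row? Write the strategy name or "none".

A fails to dominate B at C1 (4<8).
B fails to dominate C at C2 (6<10).
C fails to dominate B at C3 (5<10).
No single strategy dominates all the others.

none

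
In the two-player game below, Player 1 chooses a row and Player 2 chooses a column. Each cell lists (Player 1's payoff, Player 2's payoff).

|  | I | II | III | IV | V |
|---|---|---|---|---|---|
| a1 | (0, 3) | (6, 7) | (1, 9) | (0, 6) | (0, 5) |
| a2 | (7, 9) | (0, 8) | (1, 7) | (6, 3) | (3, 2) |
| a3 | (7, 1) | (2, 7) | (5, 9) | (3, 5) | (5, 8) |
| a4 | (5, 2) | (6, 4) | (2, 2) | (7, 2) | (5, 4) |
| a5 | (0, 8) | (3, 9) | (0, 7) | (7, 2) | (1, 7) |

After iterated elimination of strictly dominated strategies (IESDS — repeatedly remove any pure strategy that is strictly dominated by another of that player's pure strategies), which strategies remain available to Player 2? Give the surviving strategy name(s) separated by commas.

I, II, III, V

Column IV is eliminated: II beats it against every remaining row (a1: 7>6, a2: 8>3, a3: 7>5, a4: 4>2, a5: 9>2).
Row a5 is eliminated: a4 beats it against every remaining column (I: 5>0, II: 6>3, III: 2>0, V: 5>1).
Among the remaining strategies, none is strictly dominated by another pure strategy of the same player, so the elimination stops.
Surviving strategies — Player 1: {a1, a2, a3, a4}; Player 2: {I, II, III, V}.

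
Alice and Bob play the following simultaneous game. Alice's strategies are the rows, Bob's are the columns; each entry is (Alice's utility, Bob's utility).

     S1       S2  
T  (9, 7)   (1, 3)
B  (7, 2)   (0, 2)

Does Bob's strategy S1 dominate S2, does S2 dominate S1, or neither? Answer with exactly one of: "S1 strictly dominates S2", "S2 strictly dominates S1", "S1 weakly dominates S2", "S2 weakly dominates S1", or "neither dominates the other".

S1 weakly dominates S2

Compare S1 to S2 across every action of Alice: T: 7>3, B: 2=2.
S1 is at least as good everywhere and strictly better somewhere (tied only at B), so S1 weakly but not strictly dominates S2.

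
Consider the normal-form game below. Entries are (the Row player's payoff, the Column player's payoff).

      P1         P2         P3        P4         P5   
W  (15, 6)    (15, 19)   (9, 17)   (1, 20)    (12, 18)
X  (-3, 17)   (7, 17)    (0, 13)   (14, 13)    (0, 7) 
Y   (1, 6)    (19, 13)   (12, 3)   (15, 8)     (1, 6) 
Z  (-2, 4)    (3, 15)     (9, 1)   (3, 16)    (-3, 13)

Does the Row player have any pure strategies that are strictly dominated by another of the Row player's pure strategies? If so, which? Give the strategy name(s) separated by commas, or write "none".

W: no other strategy beats it everywhere (X at P1 (15>-3); Y at P1 (15>1); Z at P1 (15>-2)).
Y strictly dominates X — P1: 1>-3, P2: 19>7, P3: 12>0, P4: 15>14, P5: 1>0.
Nothing dominates Y: W at P2 (19>15); X at P1 (1>-3); Z at P1 (1>-2).
Y strictly dominates Z — P1: 1>-2, P2: 19>3, P3: 12>9, P4: 15>3, P5: 1>-3.

X, Z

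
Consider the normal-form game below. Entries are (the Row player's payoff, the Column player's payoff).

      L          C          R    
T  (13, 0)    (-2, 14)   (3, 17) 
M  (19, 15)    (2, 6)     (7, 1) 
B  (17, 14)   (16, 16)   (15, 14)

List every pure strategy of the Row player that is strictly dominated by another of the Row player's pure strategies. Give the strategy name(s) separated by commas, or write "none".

T

T is strictly dominated by M (L: 19>13, C: 2>-2, R: 7>3).
M: no other strategy beats it everywhere (T at L (19>13); B at L (19>17)).
B: no other strategy beats it everywhere (T at L (17>13); M at C (16>2)).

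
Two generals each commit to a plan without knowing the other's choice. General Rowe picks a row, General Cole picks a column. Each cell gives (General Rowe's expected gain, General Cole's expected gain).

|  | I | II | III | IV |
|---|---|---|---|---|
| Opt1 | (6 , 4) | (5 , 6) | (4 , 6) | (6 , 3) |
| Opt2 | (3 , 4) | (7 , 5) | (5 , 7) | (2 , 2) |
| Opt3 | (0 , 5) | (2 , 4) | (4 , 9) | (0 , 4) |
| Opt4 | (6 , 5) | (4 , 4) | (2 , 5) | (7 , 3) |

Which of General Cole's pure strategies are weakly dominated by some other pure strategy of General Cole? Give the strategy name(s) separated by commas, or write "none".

I, II, IV

I: dominated, since III does at least as well everywhere (Opt1: 6>4, Opt2: 7>4, Opt3: 9>5, Opt4: 5=5).
II: dominated, since III does at least as well everywhere (Opt1: 6=6, Opt2: 7>5, Opt3: 9>4, Opt4: 5>4).
III is not dominated — it holds its own against I at Opt1 (6>4); II at Opt2 (7>5); IV at Opt1 (6>3).
I weakly dominates IV — Opt1: 4>3, Opt2: 4>2, Opt3: 5>4, Opt4: 5>3.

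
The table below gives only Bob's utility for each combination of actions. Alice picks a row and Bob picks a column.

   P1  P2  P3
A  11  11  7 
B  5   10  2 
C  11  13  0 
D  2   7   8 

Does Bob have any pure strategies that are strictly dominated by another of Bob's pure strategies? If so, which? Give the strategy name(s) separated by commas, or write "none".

none

P1 is not dominated — it holds its own against P2 at A (11=11); P3 at A (11>7).
Nothing dominates P2: P1 at A (11=11); P3 at A (11>7).
P3 is not dominated — it holds its own against P1 at D (8>2); P2 at D (8>7).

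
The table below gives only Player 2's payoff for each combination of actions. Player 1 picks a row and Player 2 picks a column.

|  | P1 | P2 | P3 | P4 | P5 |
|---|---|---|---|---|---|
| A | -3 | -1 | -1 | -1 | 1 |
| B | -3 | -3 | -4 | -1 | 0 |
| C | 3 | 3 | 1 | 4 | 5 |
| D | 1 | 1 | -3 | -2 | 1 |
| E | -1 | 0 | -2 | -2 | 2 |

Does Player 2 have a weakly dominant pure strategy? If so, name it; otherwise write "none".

P5 vs P1: A: 1>-3, B: 0>-3, C: 5>3, D: 1=1, E: 2>-1.
P5 vs P2: A: 1>-1, B: 0>-3, C: 5>3, D: 1=1, E: 2>0.
P5 vs P3: A: 1>-1, B: 0>-4, C: 5>1, D: 1>-3, E: 2>-2.
P5 vs P4: A: 1>-1, B: 0>-1, C: 5>4, D: 1>-2, E: 2>-2.
P5 is at least as good as every other strategy against every opponent action, so it is weakly dominant.

P5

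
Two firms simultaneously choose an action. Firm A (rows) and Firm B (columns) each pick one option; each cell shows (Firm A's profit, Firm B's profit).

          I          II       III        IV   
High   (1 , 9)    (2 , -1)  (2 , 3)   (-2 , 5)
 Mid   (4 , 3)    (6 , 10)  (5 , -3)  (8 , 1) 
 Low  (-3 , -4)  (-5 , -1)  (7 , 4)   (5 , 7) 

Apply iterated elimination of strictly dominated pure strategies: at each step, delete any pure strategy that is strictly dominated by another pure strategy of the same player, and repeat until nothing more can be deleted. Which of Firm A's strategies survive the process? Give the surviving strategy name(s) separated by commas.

Mid

For Firm A, Mid strictly dominates High on the remaining columns (I: 4>1, II: 6>2, III: 5>2, IV: 8>-2); eliminate High.
Firm B's strategy I is strictly dominated by II (Mid: 10>3, Low: -1>-4) and is removed.
For Firm B, IV strictly dominates III on the remaining rows (Mid: 1>-3, Low: 7>4); eliminate III.
Firm A's strategy Low is strictly dominated by Mid (II: 6>-5, IV: 8>5) and is removed.
For Firm B, II strictly dominates IV on the remaining rows (Mid: 10>1); eliminate IV.
Among the remaining strategies, none is strictly dominated by another pure strategy of the same player, so the elimination stops.
Surviving strategies — Firm A: {Mid}; Firm B: {II}.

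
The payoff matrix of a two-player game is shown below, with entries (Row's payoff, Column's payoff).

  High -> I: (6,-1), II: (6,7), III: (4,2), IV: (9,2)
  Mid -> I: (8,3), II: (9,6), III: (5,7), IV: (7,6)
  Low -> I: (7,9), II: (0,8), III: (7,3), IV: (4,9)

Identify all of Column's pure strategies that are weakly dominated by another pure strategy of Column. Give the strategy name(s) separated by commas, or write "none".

I

I is weakly dominated by IV (High: 2>-1, Mid: 6>3, Low: 9=9).
II is not dominated — it holds its own against I at High (7>-1); III at High (7>2); IV at High (7>2).
Nothing dominates III: I at High (2>-1); II at Mid (7>6); IV at Mid (7>6).
IV is not dominated — it holds its own against I at High (2>-1); II at Low (9>8); III at Low (9>3).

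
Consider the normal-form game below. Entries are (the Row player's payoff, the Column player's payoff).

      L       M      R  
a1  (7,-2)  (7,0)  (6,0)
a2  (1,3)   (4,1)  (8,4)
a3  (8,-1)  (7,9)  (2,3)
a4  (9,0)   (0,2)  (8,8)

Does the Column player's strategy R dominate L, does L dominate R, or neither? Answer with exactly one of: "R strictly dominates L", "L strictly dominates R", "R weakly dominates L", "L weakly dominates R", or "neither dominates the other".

R strictly dominates L

Compare R to L across each opponent action: a1: 0>-2, a2: 4>3, a3: 3>-1, a4: 8>0.
R gives a strictly higher payoff against each opponent action, so R strictly dominates L.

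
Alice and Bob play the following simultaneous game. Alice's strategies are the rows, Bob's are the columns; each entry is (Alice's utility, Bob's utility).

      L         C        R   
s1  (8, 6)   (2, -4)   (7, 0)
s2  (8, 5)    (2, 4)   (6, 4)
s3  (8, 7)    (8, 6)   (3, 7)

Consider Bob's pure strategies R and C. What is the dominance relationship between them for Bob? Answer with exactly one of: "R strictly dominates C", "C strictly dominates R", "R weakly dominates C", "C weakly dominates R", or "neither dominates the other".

R's payoffs vs C's, by Alice's action — s1: 0>-4, s2: 4=4, s3: 7>6.
R is at least as good everywhere and strictly better somewhere (tied only at s2), so R weakly but not strictly dominates C.

R weakly dominates C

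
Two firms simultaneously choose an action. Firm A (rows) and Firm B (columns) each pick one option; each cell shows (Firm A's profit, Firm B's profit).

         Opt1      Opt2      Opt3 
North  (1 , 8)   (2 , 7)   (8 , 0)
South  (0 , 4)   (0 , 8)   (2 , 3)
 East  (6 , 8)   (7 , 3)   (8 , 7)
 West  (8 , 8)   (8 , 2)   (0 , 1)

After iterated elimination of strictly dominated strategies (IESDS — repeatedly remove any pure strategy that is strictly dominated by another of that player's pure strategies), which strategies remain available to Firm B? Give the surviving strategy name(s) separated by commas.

Opt1

Row South is eliminated: North beats it against every remaining column (Opt1: 1>0, Opt2: 2>0, Opt3: 8>2).
Firm B's strategy Opt2 is strictly dominated by Opt1 (North: 8>7, East: 8>3, West: 8>2) and is removed.
Firm B's strategy Opt3 is strictly dominated by Opt1 (North: 8>0, East: 8>7, West: 8>1) and is removed.
Firm A's strategy North is strictly dominated by East (Opt1: 6>1) and is removed.
Row East is eliminated: West beats it against every remaining column (Opt1: 8>6).
Among the remaining strategies, none is strictly dominated by another pure strategy of the same player, so the elimination stops.
Surviving strategies — Firm A: {West}; Firm B: {Opt1}.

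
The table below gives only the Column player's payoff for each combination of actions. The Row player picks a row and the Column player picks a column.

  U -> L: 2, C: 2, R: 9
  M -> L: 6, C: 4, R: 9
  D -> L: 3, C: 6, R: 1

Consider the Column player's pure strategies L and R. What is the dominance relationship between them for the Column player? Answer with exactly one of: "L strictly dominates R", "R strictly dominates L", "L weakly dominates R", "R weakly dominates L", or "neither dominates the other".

neither dominates the other

L's payoffs vs R's, by the Row player's action — U: 2<9, M: 6<9, D: 3>1.
L does better at D but worse at U, M; neither strategy dominates the other.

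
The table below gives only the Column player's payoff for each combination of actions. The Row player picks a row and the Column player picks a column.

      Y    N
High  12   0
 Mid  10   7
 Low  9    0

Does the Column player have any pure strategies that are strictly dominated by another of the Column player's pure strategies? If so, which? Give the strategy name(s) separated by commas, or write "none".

Y is not dominated — it holds its own against N at High (12>0).
N: dominated, since Y does at least as well everywhere (High: 12>0, Mid: 10>7, Low: 9>0).

N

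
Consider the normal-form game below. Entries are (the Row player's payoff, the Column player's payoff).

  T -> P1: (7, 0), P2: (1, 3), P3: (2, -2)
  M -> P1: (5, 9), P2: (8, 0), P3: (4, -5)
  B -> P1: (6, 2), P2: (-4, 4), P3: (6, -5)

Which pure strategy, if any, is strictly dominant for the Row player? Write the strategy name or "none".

none

T fails to dominate M at P2 (1<8).
M fails to dominate T at P1 (5<7).
B fails to dominate T at P1 (6<7).
No single strategy dominates all the others.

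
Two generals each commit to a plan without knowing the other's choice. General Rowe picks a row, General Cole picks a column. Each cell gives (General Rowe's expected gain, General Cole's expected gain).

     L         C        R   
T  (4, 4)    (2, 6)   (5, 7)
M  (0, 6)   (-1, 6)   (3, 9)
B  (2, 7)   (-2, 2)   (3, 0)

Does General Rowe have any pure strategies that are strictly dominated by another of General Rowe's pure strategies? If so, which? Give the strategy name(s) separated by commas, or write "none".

M, B

T is not dominated — it holds its own against M at L (4>0); B at L (4>2).
T strictly dominates M — L: 4>0, C: 2>-1, R: 5>3.
T strictly dominates B — L: 4>2, C: 2>-2, R: 5>3.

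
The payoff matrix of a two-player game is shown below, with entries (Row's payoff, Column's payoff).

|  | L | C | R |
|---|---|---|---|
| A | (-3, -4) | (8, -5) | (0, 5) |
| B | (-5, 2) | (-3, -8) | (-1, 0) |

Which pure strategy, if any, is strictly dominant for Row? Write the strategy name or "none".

A vs B: L: -3>-5, C: 8>-3, R: 0>-1.
A strictly beats every other strategy against every opponent action, so it is strictly dominant.

A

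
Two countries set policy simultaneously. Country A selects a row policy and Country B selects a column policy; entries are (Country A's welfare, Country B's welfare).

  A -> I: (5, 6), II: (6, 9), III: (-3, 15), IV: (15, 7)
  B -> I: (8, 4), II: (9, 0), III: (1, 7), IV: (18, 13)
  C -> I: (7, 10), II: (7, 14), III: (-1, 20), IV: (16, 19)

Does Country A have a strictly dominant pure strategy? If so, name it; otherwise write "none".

B vs A: I: 8>5, II: 9>6, III: 1>-3, IV: 18>15.
B vs C: I: 8>7, II: 9>7, III: 1>-1, IV: 18>16.
B strictly beats every other strategy against every opponent action, so it is strictly dominant.

B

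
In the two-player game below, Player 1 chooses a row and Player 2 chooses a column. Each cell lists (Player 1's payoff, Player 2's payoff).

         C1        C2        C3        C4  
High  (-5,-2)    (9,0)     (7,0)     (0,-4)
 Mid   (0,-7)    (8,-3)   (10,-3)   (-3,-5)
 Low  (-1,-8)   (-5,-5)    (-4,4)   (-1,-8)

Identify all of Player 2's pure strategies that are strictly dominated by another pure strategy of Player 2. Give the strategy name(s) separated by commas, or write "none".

C1, C4

C1 is strictly dominated by C2 (High: 0>-2, Mid: -3>-7, Low: -5>-8).
Nothing dominates C2: C1 at High (0>-2); C3 at High (0=0); C4 at High (0>-4).
C3: no other strategy beats it everywhere (C1 at High (0>-2); C2 at High (0=0); C4 at High (0>-4)).
C4 is strictly dominated by C2 (High: 0>-4, Mid: -3>-5, Low: -5>-8).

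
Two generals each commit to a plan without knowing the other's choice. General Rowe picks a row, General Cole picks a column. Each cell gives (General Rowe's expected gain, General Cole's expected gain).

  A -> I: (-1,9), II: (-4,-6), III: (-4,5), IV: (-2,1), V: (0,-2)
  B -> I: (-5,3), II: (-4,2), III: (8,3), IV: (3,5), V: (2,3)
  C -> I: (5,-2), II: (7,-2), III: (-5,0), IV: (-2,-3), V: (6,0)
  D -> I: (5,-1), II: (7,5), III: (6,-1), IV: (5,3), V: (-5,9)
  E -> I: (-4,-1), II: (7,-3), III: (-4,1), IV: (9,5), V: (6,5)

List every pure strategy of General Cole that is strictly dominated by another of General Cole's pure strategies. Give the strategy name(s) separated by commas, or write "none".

II

Nothing dominates I: II at A (9>-6); III at A (9>5); IV at A (9>1); V at A (9>-2).
II: dominated, since V does at least as well everywhere (A: -2>-6, B: 3>2, C: 0>-2, D: 9>5, E: 5>-3).
Nothing dominates III: I at B (3=3); II at A (5>-6); IV at A (5>1); V at A (5>-2).
Nothing dominates IV: I at B (5>3); II at A (1>-6); III at B (5>3); V at A (1>-2).
Nothing dominates V: I at B (3=3); II at A (-2>-6); III at B (3=3); IV at C (0>-3).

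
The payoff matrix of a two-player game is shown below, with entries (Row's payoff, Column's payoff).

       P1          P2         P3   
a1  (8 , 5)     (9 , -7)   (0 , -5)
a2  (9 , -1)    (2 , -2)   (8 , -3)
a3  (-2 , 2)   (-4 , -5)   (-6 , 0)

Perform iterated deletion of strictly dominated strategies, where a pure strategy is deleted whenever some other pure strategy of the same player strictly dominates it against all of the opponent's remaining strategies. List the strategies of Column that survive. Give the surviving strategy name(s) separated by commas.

Row's strategy a3 is strictly dominated by a1 (P1: 8>-2, P2: 9>-4, P3: 0>-6) and is removed.
For Column, P1 strictly dominates P2 on the remaining rows (a1: 5>-7, a2: -1>-2); eliminate P2.
Row a1 is eliminated: a2 beats it against every remaining column (P1: 9>8, P3: 8>0).
Column P3 is eliminated: P1 beats it against every remaining row (a2: -1>-3).
Among the remaining strategies, none is strictly dominated by another pure strategy of the same player, so the elimination stops.
Surviving strategies — Row: {a2}; Column: {P1}.

P1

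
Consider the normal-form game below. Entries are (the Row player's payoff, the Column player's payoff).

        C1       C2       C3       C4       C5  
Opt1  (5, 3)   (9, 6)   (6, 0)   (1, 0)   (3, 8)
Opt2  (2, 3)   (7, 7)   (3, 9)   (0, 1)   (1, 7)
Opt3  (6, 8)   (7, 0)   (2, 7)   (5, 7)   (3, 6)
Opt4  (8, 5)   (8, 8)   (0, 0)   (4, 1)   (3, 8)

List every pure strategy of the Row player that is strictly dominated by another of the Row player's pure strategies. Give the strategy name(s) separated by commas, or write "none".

Opt2

Opt1 is not dominated — it holds its own against Opt2 at C1 (5>2); Opt3 at C2 (9>7); Opt4 at C2 (9>8).
Opt2: dominated, since Opt1 does at least as well everywhere (C1: 5>2, C2: 9>7, C3: 6>3, C4: 1>0, C5: 3>1).
Opt3: no other strategy beats it everywhere (Opt1 at C1 (6>5); Opt2 at C1 (6>2); Opt4 at C3 (2>0)).
Nothing dominates Opt4: Opt1 at C1 (8>5); Opt2 at C1 (8>2); Opt3 at C1 (8>6).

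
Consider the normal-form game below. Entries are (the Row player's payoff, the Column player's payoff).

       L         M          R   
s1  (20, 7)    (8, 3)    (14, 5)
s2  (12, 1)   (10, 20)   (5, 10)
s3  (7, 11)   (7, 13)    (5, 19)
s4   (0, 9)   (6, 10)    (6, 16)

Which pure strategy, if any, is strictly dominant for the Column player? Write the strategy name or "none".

none

L fails to dominate M at s2 (1<20).
M fails to dominate L at s1 (3<7).
R fails to dominate L at s1 (5<7).
No single strategy dominates all the others.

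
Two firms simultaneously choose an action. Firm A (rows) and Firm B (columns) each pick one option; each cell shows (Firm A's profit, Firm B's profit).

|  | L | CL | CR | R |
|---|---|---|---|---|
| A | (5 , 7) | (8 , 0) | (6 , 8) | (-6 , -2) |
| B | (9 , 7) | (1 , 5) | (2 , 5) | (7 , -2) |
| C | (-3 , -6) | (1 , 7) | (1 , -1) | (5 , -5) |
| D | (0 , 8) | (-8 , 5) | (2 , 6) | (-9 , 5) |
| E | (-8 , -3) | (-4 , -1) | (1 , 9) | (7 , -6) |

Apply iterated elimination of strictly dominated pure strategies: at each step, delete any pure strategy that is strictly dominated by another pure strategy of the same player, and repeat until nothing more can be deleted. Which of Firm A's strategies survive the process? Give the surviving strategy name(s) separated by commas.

A, B

For Firm A, A strictly dominates D on the remaining columns (L: 5>0, CL: 8>-8, CR: 6>2, R: -6>-9); eliminate D.
Firm B's strategy R is strictly dominated by CL (A: 0>-2, B: 5>-2, C: 7>-5, E: -1>-6) and is removed.
For Firm A, A strictly dominates C on the remaining columns (L: 5>-3, CL: 8>1, CR: 6>1); eliminate C.
For Firm A, A strictly dominates E on the remaining columns (L: 5>-8, CL: 8>-4, CR: 6>1); eliminate E.
For Firm B, L strictly dominates CL on the remaining rows (A: 7>0, B: 7>5); eliminate CL.
Among the remaining strategies, none is strictly dominated by another pure strategy of the same player, so the elimination stops.
Surviving strategies — Firm A: {A, B}; Firm B: {L, CR}.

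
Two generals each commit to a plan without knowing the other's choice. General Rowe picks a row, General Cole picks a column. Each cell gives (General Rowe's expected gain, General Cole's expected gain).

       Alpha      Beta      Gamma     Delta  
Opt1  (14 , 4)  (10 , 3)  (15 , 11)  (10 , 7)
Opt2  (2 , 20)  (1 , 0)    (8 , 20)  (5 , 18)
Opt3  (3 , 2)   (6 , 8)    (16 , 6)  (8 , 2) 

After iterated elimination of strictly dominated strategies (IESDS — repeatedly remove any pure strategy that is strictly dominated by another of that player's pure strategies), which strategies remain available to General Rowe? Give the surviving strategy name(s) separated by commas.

For General Rowe, Opt1 strictly dominates Opt2 on the remaining columns (Alpha: 14>2, Beta: 10>1, Gamma: 15>8, Delta: 10>5); eliminate Opt2.
For General Cole, Gamma strictly dominates Alpha on the remaining rows (Opt1: 11>4, Opt3: 6>2); eliminate Alpha.
For General Cole, Gamma strictly dominates Delta on the remaining rows (Opt1: 11>7, Opt3: 6>2); eliminate Delta.
Among the remaining strategies, none is strictly dominated by another pure strategy of the same player, so the elimination stops.
Surviving strategies — General Rowe: {Opt1, Opt3}; General Cole: {Beta, Gamma}.

Opt1, Opt3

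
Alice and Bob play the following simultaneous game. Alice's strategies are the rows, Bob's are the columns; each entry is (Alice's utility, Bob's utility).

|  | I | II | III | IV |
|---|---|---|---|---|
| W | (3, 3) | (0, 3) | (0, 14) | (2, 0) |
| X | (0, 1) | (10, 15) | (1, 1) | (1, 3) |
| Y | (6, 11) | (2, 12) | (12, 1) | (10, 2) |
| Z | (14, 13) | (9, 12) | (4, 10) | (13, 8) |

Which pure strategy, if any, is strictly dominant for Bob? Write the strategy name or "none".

none

I fails to dominate II at W (3=3).
II fails to dominate I at W (3=3).
III fails to dominate I at X (1=1).
IV fails to dominate I at W (0<3).
No single strategy dominates all the others.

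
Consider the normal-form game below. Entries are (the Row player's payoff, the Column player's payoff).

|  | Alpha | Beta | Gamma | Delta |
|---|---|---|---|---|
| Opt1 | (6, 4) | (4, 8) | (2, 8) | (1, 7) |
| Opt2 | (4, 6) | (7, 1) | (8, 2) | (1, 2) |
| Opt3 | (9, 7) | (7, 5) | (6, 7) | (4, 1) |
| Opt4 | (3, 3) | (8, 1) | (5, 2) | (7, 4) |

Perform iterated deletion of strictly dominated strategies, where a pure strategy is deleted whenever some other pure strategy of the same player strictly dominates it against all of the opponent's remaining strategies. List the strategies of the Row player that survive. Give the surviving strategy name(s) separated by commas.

Opt2, Opt3, Opt4

Row Opt1 is eliminated: Opt3 beats it against every remaining column (Alpha: 9>6, Beta: 7>4, Gamma: 6>2, Delta: 4>1).
For the Column player, Alpha strictly dominates Beta on the remaining rows (Opt2: 6>1, Opt3: 7>5, Opt4: 3>1); eliminate Beta.
Among the remaining strategies, none is strictly dominated by another pure strategy of the same player, so the elimination stops.
Surviving strategies — the Row player: {Opt2, Opt3, Opt4}; the Column player: {Alpha, Gamma, Delta}.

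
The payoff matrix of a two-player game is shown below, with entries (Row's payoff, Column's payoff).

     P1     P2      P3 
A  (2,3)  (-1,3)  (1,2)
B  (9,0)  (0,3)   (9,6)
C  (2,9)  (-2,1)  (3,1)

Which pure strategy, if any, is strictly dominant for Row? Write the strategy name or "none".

B

B vs A: P1: 9>2, P2: 0>-1, P3: 9>1.
B vs C: P1: 9>2, P2: 0>-2, P3: 9>3.
B strictly beats every other strategy against every opponent action, so it is strictly dominant.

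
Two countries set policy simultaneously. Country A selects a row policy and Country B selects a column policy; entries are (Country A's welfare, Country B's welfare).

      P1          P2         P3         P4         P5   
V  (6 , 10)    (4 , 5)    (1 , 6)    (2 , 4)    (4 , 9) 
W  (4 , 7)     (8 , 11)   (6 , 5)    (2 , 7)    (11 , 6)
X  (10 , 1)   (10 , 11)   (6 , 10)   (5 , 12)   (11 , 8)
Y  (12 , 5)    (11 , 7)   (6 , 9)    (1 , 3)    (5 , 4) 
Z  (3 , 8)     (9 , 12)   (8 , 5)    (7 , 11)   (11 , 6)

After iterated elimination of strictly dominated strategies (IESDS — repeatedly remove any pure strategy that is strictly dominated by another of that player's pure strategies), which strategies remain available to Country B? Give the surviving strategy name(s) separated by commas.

P2, P3, P4

Country A's strategy V is strictly dominated by X (P1: 10>6, P2: 10>4, P3: 6>1, P4: 5>2, P5: 11>4) and is removed.
Column P1 is eliminated: P2 beats it against every remaining row (W: 11>7, X: 11>1, Y: 7>5, Z: 12>8).
Column P5 is eliminated: P2 beats it against every remaining row (W: 11>6, X: 11>8, Y: 7>4, Z: 12>6).
Row W is eliminated: Z beats it against every remaining column (P2: 9>8, P3: 8>6, P4: 7>2).
Among the remaining strategies, none is strictly dominated by another pure strategy of the same player, so the elimination stops.
Surviving strategies — Country A: {X, Y, Z}; Country B: {P2, P3, P4}.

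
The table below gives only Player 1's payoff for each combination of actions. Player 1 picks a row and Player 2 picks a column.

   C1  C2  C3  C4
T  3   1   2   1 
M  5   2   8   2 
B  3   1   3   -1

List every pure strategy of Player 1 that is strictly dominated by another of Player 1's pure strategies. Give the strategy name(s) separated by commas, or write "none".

T, B

T is strictly dominated by M (C1: 5>3, C2: 2>1, C3: 8>2, C4: 2>1).
M: no other strategy beats it everywhere (T at C1 (5>3); B at C1 (5>3)).
B is strictly dominated by M (C1: 5>3, C2: 2>1, C3: 8>3, C4: 2>-1).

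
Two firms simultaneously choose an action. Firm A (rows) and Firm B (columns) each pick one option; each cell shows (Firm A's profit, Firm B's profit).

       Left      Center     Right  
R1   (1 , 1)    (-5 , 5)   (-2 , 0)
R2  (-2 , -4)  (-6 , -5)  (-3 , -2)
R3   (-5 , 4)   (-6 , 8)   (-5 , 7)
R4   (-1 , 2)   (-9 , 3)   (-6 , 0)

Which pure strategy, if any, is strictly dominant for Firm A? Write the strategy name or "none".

R1 vs R2: Left: 1>-2, Center: -5>-6, Right: -2>-3.
R1 vs R3: Left: 1>-5, Center: -5>-6, Right: -2>-5.
R1 vs R4: Left: 1>-1, Center: -5>-9, Right: -2>-6.
R1 strictly beats every other strategy against every opponent action, so it is strictly dominant.

R1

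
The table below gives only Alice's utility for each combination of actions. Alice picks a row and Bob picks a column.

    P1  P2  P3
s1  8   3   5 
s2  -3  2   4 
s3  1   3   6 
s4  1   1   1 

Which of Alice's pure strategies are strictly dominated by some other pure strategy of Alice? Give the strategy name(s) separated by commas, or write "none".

s1 is not dominated — it holds its own against s2 at P1 (8>-3); s3 at P1 (8>1); s4 at P1 (8>1).
s2: dominated, since s1 does at least as well everywhere (P1: 8>-3, P2: 3>2, P3: 5>4).
Nothing dominates s3: s1 at P2 (3=3); s2 at P1 (1>-3); s4 at P1 (1=1).
s4 is strictly dominated by s1 (P1: 8>1, P2: 3>1, P3: 5>1).

s2, s4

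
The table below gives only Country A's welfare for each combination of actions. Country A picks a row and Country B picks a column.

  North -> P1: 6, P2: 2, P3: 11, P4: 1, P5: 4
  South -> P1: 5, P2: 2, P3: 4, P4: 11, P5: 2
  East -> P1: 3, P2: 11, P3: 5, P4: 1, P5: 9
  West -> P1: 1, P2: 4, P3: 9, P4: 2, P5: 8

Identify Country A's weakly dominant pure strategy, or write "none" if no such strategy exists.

North fails to dominate South at P4 (1<11).
South fails to dominate North at P1 (5<6).
East fails to dominate North at P1 (3<6).
West fails to dominate North at P1 (1<6).
No single strategy dominates all the others.

none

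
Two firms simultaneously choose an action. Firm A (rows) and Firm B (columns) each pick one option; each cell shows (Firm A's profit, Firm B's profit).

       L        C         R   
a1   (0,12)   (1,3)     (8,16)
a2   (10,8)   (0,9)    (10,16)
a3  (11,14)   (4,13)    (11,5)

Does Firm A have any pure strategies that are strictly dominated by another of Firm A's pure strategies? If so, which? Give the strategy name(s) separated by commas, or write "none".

a1, a2

a3 strictly dominates a1 — L: 11>0, C: 4>1, R: 11>8.
a2 is strictly dominated by a3 (L: 11>10, C: 4>0, R: 11>10).
a3 is not dominated — it holds its own against a1 at L (11>0); a2 at L (11>10).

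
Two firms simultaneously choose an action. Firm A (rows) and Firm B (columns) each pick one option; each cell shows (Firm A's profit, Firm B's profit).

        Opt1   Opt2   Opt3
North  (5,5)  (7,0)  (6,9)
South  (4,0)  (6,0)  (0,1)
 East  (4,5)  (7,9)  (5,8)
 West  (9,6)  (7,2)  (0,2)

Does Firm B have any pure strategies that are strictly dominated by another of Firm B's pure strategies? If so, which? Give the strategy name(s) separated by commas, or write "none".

Opt1: no other strategy beats it everywhere (Opt2 at North (5>0); Opt3 at West (6>2)).
Nothing dominates Opt2: Opt1 at South (0=0); Opt3 at East (9>8).
Nothing dominates Opt3: Opt1 at North (9>5); Opt2 at North (9>0).

none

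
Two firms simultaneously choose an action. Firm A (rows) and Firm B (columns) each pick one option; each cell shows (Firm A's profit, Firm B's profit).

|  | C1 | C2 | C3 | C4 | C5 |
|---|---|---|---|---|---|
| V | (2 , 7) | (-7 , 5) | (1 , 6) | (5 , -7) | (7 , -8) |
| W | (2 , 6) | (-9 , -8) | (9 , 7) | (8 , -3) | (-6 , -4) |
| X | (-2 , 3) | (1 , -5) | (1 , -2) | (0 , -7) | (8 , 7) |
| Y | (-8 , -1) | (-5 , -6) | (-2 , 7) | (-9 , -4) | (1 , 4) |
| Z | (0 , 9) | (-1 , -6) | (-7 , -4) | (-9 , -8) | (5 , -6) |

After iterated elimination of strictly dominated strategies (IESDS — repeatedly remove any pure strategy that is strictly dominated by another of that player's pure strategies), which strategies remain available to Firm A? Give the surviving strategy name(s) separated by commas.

V, W, X

Firm A's strategy Y is strictly dominated by X (C1: -2>-8, C2: 1>-5, C3: 1>-2, C4: 0>-9, C5: 8>1) and is removed.
Firm B's strategy C2 is strictly dominated by C1 (V: 7>5, W: 6>-8, X: 3>-5, Z: 9>-6) and is removed.
Row Z is eliminated: V beats it against every remaining column (C1: 2>0, C3: 1>-7, C4: 5>-9, C5: 7>5).
Firm B's strategy C4 is strictly dominated by C1 (V: 7>-7, W: 6>-3, X: 3>-7) and is removed.
Among the remaining strategies, none is strictly dominated by another pure strategy of the same player, so the elimination stops.
Surviving strategies — Firm A: {V, W, X}; Firm B: {C1, C3, C5}.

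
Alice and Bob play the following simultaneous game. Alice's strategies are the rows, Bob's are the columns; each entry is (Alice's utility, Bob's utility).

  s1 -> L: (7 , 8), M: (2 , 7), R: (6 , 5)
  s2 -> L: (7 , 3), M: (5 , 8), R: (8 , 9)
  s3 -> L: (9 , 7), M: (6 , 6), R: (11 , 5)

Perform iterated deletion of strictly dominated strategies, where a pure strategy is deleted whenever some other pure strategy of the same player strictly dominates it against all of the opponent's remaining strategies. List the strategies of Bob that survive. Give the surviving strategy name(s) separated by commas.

For Alice, s3 strictly dominates s1 on the remaining columns (L: 9>7, M: 6>2, R: 11>6); eliminate s1.
Alice's strategy s2 is strictly dominated by s3 (L: 9>7, M: 6>5, R: 11>8) and is removed.
For Bob, L strictly dominates M on the remaining rows (s3: 7>6); eliminate M.
Column R is eliminated: L beats it against every remaining row (s3: 7>5).
Among the remaining strategies, none is strictly dominated by another pure strategy of the same player, so the elimination stops.
Surviving strategies — Alice: {s3}; Bob: {L}.

L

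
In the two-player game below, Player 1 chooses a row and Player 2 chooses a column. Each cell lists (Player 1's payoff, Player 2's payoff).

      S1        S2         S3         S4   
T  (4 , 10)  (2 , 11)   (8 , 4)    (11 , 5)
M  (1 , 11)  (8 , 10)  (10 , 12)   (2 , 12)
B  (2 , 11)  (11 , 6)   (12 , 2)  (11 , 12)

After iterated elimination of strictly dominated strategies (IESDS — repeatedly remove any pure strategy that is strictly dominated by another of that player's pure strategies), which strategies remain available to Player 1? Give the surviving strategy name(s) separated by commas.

Row M is eliminated: B beats it against every remaining column (S1: 2>1, S2: 11>8, S3: 12>10, S4: 11>2).
Column S3 is eliminated: S1 beats it against every remaining row (T: 10>4, B: 11>2).
Among the remaining strategies, none is strictly dominated by another pure strategy of the same player, so the elimination stops.
Surviving strategies — Player 1: {T, B}; Player 2: {S1, S2, S4}.

T, B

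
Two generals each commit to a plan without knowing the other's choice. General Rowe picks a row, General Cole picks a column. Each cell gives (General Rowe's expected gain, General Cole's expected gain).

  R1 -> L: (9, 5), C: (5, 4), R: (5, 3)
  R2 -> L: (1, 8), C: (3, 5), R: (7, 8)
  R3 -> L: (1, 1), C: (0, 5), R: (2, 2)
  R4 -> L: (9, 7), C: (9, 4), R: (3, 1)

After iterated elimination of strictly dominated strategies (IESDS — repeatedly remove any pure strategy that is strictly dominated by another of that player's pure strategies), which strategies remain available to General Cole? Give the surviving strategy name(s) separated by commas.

General Rowe's strategy R3 is strictly dominated by R1 (L: 9>1, C: 5>0, R: 5>2) and is removed.
For General Cole, L strictly dominates C on the remaining rows (R1: 5>4, R2: 8>5, R4: 7>4); eliminate C.
Among the remaining strategies, none is strictly dominated by another pure strategy of the same player, so the elimination stops.
Surviving strategies — General Rowe: {R1, R2, R4}; General Cole: {L, R}.

L, R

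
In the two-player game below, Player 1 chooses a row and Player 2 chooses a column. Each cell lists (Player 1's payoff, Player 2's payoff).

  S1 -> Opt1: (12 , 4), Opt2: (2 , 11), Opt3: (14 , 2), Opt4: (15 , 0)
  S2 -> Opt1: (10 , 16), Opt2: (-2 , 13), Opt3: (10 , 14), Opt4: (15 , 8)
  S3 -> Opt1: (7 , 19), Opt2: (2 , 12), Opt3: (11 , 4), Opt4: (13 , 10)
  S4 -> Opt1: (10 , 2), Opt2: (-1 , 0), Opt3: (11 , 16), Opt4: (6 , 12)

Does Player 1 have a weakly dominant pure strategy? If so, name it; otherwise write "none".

S1

S1 vs S2: Opt1: 12>10, Opt2: 2>-2, Opt3: 14>10, Opt4: 15=15.
S1 vs S3: Opt1: 12>7, Opt2: 2=2, Opt3: 14>11, Opt4: 15>13.
S1 vs S4: Opt1: 12>10, Opt2: 2>-1, Opt3: 14>11, Opt4: 15>6.
S1 is at least as good as every other strategy against every opponent action, so it is weakly dominant.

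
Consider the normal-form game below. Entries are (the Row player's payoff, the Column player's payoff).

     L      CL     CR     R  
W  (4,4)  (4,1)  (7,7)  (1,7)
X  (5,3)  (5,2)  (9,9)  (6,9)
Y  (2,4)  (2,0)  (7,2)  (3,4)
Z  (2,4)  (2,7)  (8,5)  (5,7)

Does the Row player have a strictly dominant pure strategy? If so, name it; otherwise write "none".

X vs W: L: 5>4, CL: 5>4, CR: 9>7, R: 6>1.
X vs Y: L: 5>2, CL: 5>2, CR: 9>7, R: 6>3.
X vs Z: L: 5>2, CL: 5>2, CR: 9>8, R: 6>5.
X strictly beats every other strategy against every opponent action, so it is strictly dominant.

X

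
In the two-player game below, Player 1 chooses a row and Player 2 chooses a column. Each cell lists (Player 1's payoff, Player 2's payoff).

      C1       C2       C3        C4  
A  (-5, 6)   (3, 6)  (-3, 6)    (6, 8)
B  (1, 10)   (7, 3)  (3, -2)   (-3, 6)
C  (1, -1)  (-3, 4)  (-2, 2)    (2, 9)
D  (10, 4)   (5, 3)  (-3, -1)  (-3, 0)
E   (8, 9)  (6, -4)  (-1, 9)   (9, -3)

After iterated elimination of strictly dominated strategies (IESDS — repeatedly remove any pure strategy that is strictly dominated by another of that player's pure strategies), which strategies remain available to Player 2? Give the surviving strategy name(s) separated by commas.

Row A is eliminated: E beats it against every remaining column (C1: 8>-5, C2: 6>3, C3: -1>-3, C4: 9>6).
For Player 1, E strictly dominates C on the remaining columns (C1: 8>1, C2: 6>-3, C3: -1>-2, C4: 9>2); eliminate C.
For Player 2, C1 strictly dominates C2 on the remaining rows (B: 10>3, D: 4>3, E: 9>-4); eliminate C2.
For Player 2, C1 strictly dominates C4 on the remaining rows (B: 10>6, D: 4>0, E: 9>-3); eliminate C4.
Among the remaining strategies, none is strictly dominated by another pure strategy of the same player, so the elimination stops.
Surviving strategies — Player 1: {B, D, E}; Player 2: {C1, C3}.

C1, C3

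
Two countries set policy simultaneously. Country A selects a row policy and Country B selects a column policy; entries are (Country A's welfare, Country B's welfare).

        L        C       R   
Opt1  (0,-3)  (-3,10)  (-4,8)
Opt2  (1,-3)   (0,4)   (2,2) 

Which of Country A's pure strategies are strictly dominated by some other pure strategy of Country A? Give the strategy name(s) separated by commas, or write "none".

Opt1 is strictly dominated by Opt2 (L: 1>0, C: 0>-3, R: 2>-4).
Opt2 is not dominated — it holds its own against Opt1 at L (1>0).

Opt1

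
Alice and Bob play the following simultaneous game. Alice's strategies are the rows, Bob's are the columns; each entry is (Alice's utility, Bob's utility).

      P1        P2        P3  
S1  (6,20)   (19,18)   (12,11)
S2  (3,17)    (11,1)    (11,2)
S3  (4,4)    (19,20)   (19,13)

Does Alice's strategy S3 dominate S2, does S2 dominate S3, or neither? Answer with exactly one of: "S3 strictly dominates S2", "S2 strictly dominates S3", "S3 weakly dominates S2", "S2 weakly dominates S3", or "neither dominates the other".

S3's payoffs vs S2's, by Bob's action — P1: 4>3, P2: 19>11, P3: 19>11.
S3 gives a strictly higher payoff against each choice by Bob, so S3 strictly dominates S2.

S3 strictly dominates S2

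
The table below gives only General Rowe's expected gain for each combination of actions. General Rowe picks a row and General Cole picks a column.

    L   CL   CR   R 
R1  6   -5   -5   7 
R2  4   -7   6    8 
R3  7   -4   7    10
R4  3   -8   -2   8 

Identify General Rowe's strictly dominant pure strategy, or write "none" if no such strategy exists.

R3 vs R1: L: 7>6, CL: -4>-5, CR: 7>-5, R: 10>7.
R3 vs R2: L: 7>4, CL: -4>-7, CR: 7>6, R: 10>8.
R3 vs R4: L: 7>3, CL: -4>-8, CR: 7>-2, R: 10>8.
R3 strictly beats every other strategy against every opponent action, so it is strictly dominant.

R3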